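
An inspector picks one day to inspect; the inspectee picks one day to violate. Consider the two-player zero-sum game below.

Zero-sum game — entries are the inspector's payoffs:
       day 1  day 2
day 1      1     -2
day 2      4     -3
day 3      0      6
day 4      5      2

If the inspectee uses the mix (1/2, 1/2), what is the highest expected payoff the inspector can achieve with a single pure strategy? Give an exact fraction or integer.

7/2

day 1: (1)·(1/2) + (-2)·(1/2) = -1/2.
day 2: (4)·(1/2) + (-3)·(1/2) = 1/2.
day 3: (0)·(1/2) + (6)·(1/2) = 3.
day 4: (5)·(1/2) + (2)·(1/2) = 7/2.
The best pure response is day 4 with expected payoff 7/2.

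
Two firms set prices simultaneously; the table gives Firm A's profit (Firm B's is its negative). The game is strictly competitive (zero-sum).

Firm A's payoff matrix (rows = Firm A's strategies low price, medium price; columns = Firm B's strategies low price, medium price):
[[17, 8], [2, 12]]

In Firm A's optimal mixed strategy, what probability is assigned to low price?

Row minima are 8 and 2, so Firm A's maximin is 8; column maxima are 17 and 12, so Firm B's minimax is 12. These differ, so the equilibrium is in mixed strategies.
Let Firm A play low price with probability p. Firm B is indifferent when 17p + 2(1−p) = 8p + 12(1−p), giving p = 10/19.

10/19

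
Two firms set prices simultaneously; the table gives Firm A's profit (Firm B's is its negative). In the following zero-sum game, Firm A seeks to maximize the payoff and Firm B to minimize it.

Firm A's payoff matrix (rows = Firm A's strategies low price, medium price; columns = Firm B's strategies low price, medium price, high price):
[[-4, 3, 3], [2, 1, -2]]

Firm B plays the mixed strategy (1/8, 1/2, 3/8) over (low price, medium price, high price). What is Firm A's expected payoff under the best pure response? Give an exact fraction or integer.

low price: (-4)·(1/8) + (3)·(1/2) + (3)·(3/8) = 17/8.
medium price: (2)·(1/8) + (1)·(1/2) + (-2)·(3/8) = 0.
The best pure response is low price with expected payoff 17/8.

17/8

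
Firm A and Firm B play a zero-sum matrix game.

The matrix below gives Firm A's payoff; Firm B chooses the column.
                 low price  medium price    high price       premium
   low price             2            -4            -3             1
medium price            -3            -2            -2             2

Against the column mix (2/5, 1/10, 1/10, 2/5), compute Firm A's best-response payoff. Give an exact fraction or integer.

1/2

low price: (2)·(2/5) + (-4)·(1/10) + (-3)·(1/10) + (1)·(2/5) = 1/2.
medium price: (-3)·(2/5) + (-2)·(1/10) + (-2)·(1/10) + (2)·(2/5) = -4/5.
The best pure response is low price with expected payoff 1/2.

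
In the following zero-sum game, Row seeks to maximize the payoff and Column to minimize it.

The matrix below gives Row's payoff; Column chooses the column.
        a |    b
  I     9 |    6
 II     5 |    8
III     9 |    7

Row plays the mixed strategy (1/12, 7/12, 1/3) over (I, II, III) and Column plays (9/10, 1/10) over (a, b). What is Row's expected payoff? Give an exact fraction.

27/4

Against (9/10, 1/10), each row's expected payoff is I: 87/10; II: 53/10; III: 44/5.
Taking the (1/12, 7/12, 1/3)-weighted average: (1/12)·(87/10) + (7/12)·(53/10) + (1/3)·(44/5) = 27/4.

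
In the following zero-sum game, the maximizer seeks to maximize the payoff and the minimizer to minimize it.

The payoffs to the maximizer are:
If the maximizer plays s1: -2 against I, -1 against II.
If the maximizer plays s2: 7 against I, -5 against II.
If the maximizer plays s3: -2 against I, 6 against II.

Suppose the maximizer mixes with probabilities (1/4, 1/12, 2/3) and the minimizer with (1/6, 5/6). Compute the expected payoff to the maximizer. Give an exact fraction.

185/72

Against (1/6, 5/6), each row's expected payoff is s1: -7/6; s2: -3; s3: 14/3.
Taking the (1/4, 1/12, 2/3)-weighted average: (1/4)·(-7/6) + (1/12)·(-3) + (2/3)·(14/3) = 185/72.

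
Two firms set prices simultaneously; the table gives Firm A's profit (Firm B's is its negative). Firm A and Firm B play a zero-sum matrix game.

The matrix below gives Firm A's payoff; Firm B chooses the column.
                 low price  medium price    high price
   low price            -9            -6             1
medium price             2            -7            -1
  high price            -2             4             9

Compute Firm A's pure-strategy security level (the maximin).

The worst-case payoff for each row is low price: -9, medium price: -7, high price: -2.
The best of these is -2.

-2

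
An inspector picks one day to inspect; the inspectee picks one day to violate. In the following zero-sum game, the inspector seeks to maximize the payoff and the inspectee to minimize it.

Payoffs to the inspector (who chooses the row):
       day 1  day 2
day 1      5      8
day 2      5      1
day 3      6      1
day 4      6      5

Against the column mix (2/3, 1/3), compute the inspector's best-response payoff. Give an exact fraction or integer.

6

day 1: (5)·(2/3) + (8)·(1/3) = 6.
day 2: (5)·(2/3) + (1)·(1/3) = 11/3.
day 3: (6)·(2/3) + (1)·(1/3) = 13/3.
day 4: (6)·(2/3) + (5)·(1/3) = 17/3.
The best pure response is day 1 with expected payoff 6.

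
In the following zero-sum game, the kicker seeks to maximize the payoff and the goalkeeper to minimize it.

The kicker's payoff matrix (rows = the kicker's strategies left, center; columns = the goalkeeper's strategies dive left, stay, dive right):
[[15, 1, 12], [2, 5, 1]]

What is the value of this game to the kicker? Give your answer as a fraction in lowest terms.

Column dive left is strictly dominated by dive right for the goalkeeper (it gives the kicker more in every row).
The remaining 2×2 game on (left, center) × (stay, dive right) has no saddle point. Let the kicker play left with probability p; indifference gives p + 5(1−p) = 12p + (1−p), so p = 4/15.
Similarly the goalkeeper's optimal q on stay is 11/15, and the value is 1·(11/15) + (12)·(4/15) = 59/15.

59/15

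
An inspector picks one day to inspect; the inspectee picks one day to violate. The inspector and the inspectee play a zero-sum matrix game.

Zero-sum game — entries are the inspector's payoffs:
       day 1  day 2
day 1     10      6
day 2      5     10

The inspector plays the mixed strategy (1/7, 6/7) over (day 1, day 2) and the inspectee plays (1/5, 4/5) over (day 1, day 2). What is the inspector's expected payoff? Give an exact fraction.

Against (1/5, 4/5), each row's expected payoff is day 1: 34/5; day 2: 9.
Taking the (1/7, 6/7)-weighted average: (1/7)·(34/5) + (6/7)·(9) = 304/35.

304/35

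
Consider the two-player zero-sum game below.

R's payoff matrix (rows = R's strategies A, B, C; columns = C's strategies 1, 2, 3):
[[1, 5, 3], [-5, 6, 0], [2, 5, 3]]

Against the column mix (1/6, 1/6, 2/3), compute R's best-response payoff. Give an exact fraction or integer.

A: (1)·(1/6) + (5)·(1/6) + (3)·(2/3) = 3.
B: (-5)·(1/6) + (6)·(1/6) + (0)·(2/3) = 1/6.
C: (2)·(1/6) + (5)·(1/6) + (3)·(2/3) = 19/6.
The best pure response is C with expected payoff 19/6.

19/6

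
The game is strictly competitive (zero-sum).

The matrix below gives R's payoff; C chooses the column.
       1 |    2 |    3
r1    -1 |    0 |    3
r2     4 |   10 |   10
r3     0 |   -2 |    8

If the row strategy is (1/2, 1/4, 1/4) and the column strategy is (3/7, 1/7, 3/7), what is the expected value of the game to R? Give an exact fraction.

43/14

Against (3/7, 1/7, 3/7), each row's expected payoff is r1: 6/7; r2: 52/7; r3: 22/7.
Taking the (1/2, 1/4, 1/4)-weighted average: (1/2)·(6/7) + (1/4)·(52/7) + (1/4)·(22/7) = 43/14.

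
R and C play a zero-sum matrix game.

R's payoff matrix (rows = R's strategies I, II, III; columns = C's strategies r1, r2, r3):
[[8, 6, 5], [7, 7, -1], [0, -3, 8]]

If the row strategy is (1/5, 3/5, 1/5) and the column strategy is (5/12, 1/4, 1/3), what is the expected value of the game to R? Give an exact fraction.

Against (5/12, 1/4, 1/3), each row's expected payoff is I: 13/2; II: 13/3; III: 23/12.
Taking the (1/5, 3/5, 1/5)-weighted average: (1/5)·(13/2) + (3/5)·(13/3) + (1/5)·(23/12) = 257/60.

257/60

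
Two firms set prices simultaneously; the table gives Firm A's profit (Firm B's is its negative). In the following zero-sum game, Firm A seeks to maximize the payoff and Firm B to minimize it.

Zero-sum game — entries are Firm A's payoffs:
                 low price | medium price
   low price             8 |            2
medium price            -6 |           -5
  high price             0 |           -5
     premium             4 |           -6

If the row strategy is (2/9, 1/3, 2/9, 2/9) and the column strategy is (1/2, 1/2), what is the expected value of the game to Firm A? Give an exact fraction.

Against (1/2, 1/2), each row's expected payoff is low price: 5; medium price: -11/2; high price: -5/2; premium: -1.
Taking the (2/9, 1/3, 2/9, 2/9)-weighted average: (2/9)·(5) + (1/3)·(-11/2) + (2/9)·(-5/2) + (2/9)·(-1) = -3/2.

-3/2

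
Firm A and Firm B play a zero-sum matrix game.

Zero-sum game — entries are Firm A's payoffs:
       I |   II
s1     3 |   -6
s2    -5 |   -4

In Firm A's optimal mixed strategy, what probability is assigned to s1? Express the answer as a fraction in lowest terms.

Row minima are -6 and -5, so Firm A's maximin is -5; column maxima are 3 and -4, so Firm B's minimax is -4. These differ, so the equilibrium is in mixed strategies.
Let Firm A play s1 with probability p. Firm B is indifferent when 3p − 5(1−p) = −6p − 4(1−p), giving p = 1/10.

1/10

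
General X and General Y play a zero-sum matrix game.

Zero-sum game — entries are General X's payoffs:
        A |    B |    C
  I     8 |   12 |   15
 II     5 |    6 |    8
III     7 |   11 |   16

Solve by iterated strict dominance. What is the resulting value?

Row II is strictly dominated by row I (8>5, 12>6, 15>8); eliminate II.
Column C is strictly dominated by A for General Y (8<15, 7<16); eliminate C.
Row III is strictly dominated by row I (8>7, 12>11); eliminate III.
Column B is strictly dominated by A for General Y (8<12); eliminate B.
Only (I, A) remains, with payoff 8.

8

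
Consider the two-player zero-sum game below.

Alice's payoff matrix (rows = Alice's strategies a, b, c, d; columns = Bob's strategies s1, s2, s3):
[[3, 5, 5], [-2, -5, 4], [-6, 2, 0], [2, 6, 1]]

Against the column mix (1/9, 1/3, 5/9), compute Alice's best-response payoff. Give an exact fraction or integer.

43/9

a: (3)·(1/9) + (5)·(1/3) + (5)·(5/9) = 43/9.
b: (-2)·(1/9) + (-5)·(1/3) + (4)·(5/9) = 1/3.
c: (-6)·(1/9) + (2)·(1/3) + (0)·(5/9) = 0.
d: (2)·(1/9) + (6)·(1/3) + (1)·(5/9) = 25/9.
The best pure response is a with expected payoff 43/9.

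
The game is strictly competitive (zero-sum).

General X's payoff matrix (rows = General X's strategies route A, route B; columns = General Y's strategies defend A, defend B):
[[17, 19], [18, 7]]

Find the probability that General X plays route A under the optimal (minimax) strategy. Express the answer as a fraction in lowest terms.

Row minima are 17 and 7, so General X's maximin is 17; column maxima are 18 and 19, so General Y's minimax is 18. These differ, so the equilibrium is in mixed strategies.
Let General X play route A with probability p. General Y is indifferent when 17p + 18(1−p) = 19p + 7(1−p), giving p = 11/13.

11/13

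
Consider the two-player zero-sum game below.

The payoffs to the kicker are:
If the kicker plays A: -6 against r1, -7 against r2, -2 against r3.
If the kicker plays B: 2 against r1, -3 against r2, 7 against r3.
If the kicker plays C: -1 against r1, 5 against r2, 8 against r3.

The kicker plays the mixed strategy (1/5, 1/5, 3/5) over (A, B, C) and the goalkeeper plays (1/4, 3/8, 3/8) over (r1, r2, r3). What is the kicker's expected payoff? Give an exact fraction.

Against (1/4, 3/8, 3/8), each row's expected payoff is A: -39/8; B: 2; C: 37/8.
Taking the (1/5, 1/5, 3/5)-weighted average: (1/5)·(-39/8) + (1/5)·(2) + (3/5)·(37/8) = 11/5.

11/5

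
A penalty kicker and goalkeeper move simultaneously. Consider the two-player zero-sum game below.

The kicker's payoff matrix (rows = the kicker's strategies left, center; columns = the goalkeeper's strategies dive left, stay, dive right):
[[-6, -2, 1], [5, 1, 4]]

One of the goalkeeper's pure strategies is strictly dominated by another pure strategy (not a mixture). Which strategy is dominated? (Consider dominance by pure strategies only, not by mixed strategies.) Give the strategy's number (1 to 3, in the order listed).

The goalkeeper prefers columns that give the kicker less. Compare dive right with stay: -2 < 1, 1 < 4.
So stay strictly dominates dive right for the goalkeeper; dive right is strictly dominated.

3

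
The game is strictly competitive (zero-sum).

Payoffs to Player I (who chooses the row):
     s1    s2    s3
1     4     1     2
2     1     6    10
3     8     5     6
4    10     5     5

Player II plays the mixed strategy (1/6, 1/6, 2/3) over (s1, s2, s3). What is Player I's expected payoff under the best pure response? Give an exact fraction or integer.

1: (4)·(1/6) + (1)·(1/6) + (2)·(2/3) = 13/6.
2: (1)·(1/6) + (6)·(1/6) + (10)·(2/3) = 47/6.
3: (8)·(1/6) + (5)·(1/6) + (6)·(2/3) = 37/6.
4: (10)·(1/6) + (5)·(1/6) + (5)·(2/3) = 35/6.
The best pure response is 2 with expected payoff 47/6.

47/6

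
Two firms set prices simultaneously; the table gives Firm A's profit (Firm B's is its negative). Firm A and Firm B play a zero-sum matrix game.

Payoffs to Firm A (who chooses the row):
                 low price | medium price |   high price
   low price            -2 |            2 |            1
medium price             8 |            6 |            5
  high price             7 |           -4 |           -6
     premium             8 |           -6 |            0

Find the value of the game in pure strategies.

5

Row minima: -2, 5, -6, -6 → Firm A's maximin is 5.
Column maxima: 8, 6, 5 → Firm B's minimax is 5.
They coincide at (medium price, high price), so the value is 5.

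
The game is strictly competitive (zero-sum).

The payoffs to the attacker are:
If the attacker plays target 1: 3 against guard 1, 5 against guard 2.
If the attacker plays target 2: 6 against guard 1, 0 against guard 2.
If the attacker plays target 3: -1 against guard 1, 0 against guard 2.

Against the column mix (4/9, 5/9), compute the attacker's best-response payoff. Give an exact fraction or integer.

target 1: (3)·(4/9) + (5)·(5/9) = 37/9.
target 2: (6)·(4/9) + (0)·(5/9) = 8/3.
target 3: (-1)·(4/9) + (0)·(5/9) = -4/9.
The best pure response is target 1 with expected payoff 37/9.

37/9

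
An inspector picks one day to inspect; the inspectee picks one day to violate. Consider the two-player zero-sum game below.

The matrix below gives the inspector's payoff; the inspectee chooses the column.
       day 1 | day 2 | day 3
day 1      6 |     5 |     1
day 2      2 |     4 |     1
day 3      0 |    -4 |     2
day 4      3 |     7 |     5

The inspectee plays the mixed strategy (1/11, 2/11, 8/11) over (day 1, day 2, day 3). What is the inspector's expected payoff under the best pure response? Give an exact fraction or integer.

day 1: (6)·(1/11) + (5)·(2/11) + (1)·(8/11) = 24/11.
day 2: (2)·(1/11) + (4)·(2/11) + (1)·(8/11) = 18/11.
day 3: (0)·(1/11) + (-4)·(2/11) + (2)·(8/11) = 8/11.
day 4: (3)·(1/11) + (7)·(2/11) + (5)·(8/11) = 57/11.
The best pure response is day 4 with expected payoff 57/11.

57/11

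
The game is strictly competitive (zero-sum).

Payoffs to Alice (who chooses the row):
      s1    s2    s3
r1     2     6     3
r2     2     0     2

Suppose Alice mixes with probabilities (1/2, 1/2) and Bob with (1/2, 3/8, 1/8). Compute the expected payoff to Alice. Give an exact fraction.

39/16

Against (1/2, 3/8, 1/8), each row's expected payoff is r1: 29/8; r2: 5/4.
Taking the (1/2, 1/2)-weighted average: (1/2)·(29/8) + (1/2)·(5/4) = 39/16.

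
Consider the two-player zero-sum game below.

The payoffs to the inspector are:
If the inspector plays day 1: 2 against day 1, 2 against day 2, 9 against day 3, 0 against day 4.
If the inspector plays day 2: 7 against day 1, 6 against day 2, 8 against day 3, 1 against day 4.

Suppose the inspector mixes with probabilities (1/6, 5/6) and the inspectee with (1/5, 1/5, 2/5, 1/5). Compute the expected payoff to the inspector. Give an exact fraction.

Against (1/5, 1/5, 2/5, 1/5), each row's expected payoff is day 1: 22/5; day 2: 6.
Taking the (1/6, 5/6)-weighted average: (1/6)·(22/5) + (5/6)·(6) = 86/15.

86/15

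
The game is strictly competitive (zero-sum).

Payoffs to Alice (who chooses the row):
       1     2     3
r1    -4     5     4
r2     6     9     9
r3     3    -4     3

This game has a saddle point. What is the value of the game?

Row minima: -4, 6, -4 → Alice's maximin is 6.
Column maxima: 6, 9, 9 → Bob's minimax is 6.
They coincide at (r2, 1), so the value is 6.

6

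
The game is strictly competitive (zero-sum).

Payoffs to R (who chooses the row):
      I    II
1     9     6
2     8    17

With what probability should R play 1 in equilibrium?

3/4

Row minima are 6 and 8, so R's maximin is 8; column maxima are 9 and 17, so C's minimax is 9. These differ, so the equilibrium is in mixed strategies.
Let R play 1 with probability p. C is indifferent when 9p + 8(1−p) = 6p + 17(1−p), giving p = 3/4.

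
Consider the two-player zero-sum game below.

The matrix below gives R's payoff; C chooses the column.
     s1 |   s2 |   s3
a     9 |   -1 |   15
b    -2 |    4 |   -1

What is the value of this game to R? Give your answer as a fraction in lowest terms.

Column s3 is strictly dominated by s1 for C (it gives R more in every row).
The remaining 2×2 game on (a, b) × (s1, s2) has no saddle point. Let R play a with probability p; indifference gives 9p − 2(1−p) = −p + 4(1−p), so p = 3/8.
Similarly C's optimal q on s1 is 5/16, and the value is 9·(5/16) + (-1)·(11/16) = 17/8.

17/8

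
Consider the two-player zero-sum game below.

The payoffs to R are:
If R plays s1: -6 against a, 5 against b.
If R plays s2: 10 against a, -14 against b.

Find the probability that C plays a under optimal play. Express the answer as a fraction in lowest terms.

Row minima are -6 and -14, so R's maximin is -6; column maxima are 10 and 5, so C's minimax is 5. These differ, so the equilibrium is in mixed strategies.
Let C play a with probability q. R is indifferent when −6q + 5(1−q) = 10q − 14(1−q), giving q = 19/35.

19/35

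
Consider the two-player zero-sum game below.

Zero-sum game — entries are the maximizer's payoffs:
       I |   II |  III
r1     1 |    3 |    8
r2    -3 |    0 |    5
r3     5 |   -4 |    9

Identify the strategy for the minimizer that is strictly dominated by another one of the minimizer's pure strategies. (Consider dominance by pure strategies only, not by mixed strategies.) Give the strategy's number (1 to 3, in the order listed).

The minimizer prefers columns that give the maximizer less. Compare III with I: 1 < 8, -3 < 5, 5 < 9.
So I strictly dominates III for the minimizer; III is strictly dominated.

3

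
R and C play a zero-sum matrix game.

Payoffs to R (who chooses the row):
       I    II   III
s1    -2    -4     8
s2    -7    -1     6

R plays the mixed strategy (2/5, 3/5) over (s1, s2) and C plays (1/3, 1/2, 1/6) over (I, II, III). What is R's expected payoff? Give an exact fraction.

Against (1/3, 1/2, 1/6), each row's expected payoff is s1: -4/3; s2: -11/6.
Taking the (2/5, 3/5)-weighted average: (2/5)·(-4/3) + (3/5)·(-11/6) = -49/30.

-49/30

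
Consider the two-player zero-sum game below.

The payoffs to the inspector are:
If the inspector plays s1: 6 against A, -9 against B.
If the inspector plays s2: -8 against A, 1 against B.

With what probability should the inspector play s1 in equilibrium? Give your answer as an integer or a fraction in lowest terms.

3/8

Row minima are -9 and -8, so the inspector's maximin is -8; column maxima are 6 and 1, so the inspectee's minimax is 1. These differ, so the equilibrium is in mixed strategies.
Let the inspector play s1 with probability p. The inspectee is indifferent when 6p − 8(1−p) = −9p + (1−p), giving p = 3/8.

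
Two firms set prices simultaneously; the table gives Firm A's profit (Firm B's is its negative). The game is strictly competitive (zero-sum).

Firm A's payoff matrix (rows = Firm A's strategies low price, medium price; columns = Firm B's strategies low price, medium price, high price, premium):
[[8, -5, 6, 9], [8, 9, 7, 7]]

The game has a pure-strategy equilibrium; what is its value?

7

Row minima: -5, 7 → Firm A's maximin is 7.
Column maxima: 8, 9, 7, 9 → Firm B's minimax is 7.
They coincide at (medium price, high price), so the value is 7.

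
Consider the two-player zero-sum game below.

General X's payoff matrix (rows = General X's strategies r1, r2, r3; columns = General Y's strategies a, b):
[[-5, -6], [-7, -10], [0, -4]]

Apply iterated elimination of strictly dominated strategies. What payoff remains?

-4

Column a is strictly dominated by b for General Y (-6<-5, -10<-7, -4<0); eliminate a.
Row r1 is strictly dominated by row r3 (-4>-6); eliminate r1.
Row r2 is strictly dominated by row r3 (-4>-10); eliminate r2.
Only (r3, b) remains, with payoff -4.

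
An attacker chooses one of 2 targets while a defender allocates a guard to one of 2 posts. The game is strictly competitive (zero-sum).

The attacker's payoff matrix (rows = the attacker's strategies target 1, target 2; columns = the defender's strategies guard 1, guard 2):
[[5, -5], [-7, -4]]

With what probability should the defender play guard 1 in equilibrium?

Row minima are -5 and -7, so the attacker's maximin is -5; column maxima are 5 and -4, so the defender's minimax is -4. These differ, so the equilibrium is in mixed strategies.
Let the defender play guard 1 with probability q. The attacker is indifferent when 5q − 5(1−q) = −7q − 4(1−q), giving q = 1/13.

1/13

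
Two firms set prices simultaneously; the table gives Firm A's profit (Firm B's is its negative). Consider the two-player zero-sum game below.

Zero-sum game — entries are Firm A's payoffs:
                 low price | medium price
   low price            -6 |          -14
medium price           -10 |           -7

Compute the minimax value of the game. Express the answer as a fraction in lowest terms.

Row minima are -14 and -10, so Firm A's maximin is -10; column maxima are -6 and -7, so Firm B's minimax is -7. These differ, so the equilibrium is in mixed strategies.
Let Firm A play low price with probability p. Firm B is indifferent when −6p − 10(1−p) = −14p − 7(1−p), giving p = 3/11.
Let Firm B play low price with probability q. Firm A is indifferent when −6q − 14(1−q) = −10q − 7(1−q), giving q = 7/11.
The value is -6·(7/11) + (-14)·(4/11) = -98/11.

-98/11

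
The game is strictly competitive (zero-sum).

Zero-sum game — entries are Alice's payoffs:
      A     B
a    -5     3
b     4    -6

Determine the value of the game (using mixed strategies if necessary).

Row minima are -5 and -6, so Alice's maximin is -5; column maxima are 4 and 3, so Bob's minimax is 3. These differ, so the equilibrium is in mixed strategies.
Let Alice play a with probability p. Bob is indifferent when −5p + 4(1−p) = 3p − 6(1−p), giving p = 5/9.
Let Bob play A with probability q. Alice is indifferent when −5q + 3(1−q) = 4q − 6(1−q), giving q = 1/2.
The value is -5·(1/2) + (3)·(1/2) = -1.

-1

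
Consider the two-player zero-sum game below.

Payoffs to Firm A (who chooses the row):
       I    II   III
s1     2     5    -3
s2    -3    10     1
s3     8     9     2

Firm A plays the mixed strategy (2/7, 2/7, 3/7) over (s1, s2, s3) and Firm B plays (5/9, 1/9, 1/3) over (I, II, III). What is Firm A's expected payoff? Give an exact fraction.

Against (5/9, 1/9, 1/3), each row's expected payoff is s1: 2/3; s2: -2/9; s3: 55/9.
Taking the (2/7, 2/7, 3/7)-weighted average: (2/7)·(2/3) + (2/7)·(-2/9) + (3/7)·(55/9) = 173/63.

173/63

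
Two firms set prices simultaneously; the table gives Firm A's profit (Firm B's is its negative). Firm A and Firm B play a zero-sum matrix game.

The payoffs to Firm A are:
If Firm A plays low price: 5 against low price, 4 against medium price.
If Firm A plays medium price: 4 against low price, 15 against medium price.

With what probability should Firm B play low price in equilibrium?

Row minima are 4 and 4, so Firm A's maximin is 4; column maxima are 5 and 15, so Firm B's minimax is 5. These differ, so the equilibrium is in mixed strategies.
Let Firm B play low price with probability q. Firm A is indifferent when 5q + 4(1−q) = 4q + 15(1−q), giving q = 11/12.

11/12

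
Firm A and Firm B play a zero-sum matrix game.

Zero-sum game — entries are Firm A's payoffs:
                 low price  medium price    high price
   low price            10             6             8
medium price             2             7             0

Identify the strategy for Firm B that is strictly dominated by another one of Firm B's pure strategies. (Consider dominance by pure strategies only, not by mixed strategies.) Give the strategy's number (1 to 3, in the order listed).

1

Firm B prefers columns that give Firm A less. Compare low price with high price: 8 < 10, 0 < 2.
So high price strictly dominates low price for Firm B; low price is strictly dominated.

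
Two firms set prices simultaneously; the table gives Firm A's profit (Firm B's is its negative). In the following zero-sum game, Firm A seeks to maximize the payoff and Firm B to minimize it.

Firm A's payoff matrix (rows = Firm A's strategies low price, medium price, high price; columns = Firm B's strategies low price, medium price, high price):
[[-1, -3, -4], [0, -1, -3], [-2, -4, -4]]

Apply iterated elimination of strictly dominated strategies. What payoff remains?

Row low price is strictly dominated by row medium price (0>-1, -1>-3, -3>-4); eliminate low price.
Column low price is strictly dominated by medium price for Firm B (-1<0, -4<-2); eliminate low price.
Row high price is strictly dominated by row medium price (-1>-4, -3>-4); eliminate high price.
Column medium price is strictly dominated by high price for Firm B (-3<-1); eliminate medium price.
Only (medium price, high price) remains, with payoff -3.

-3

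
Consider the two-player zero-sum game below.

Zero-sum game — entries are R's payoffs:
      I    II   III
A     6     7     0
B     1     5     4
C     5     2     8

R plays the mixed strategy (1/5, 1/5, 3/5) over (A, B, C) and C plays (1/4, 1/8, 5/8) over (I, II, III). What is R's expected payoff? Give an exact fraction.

Against (1/4, 1/8, 5/8), each row's expected payoff is A: 19/8; B: 27/8; C: 13/2.
Taking the (1/5, 1/5, 3/5)-weighted average: (1/5)·(19/8) + (1/5)·(27/8) + (3/5)·(13/2) = 101/20.

101/20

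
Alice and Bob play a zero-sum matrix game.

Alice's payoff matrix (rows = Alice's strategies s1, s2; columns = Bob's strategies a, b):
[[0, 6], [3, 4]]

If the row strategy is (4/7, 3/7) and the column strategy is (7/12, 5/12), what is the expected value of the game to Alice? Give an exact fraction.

81/28

Against (7/12, 5/12), each row's expected payoff is s1: 5/2; s2: 41/12.
Taking the (4/7, 3/7)-weighted average: (4/7)·(5/2) + (3/7)·(41/12) = 81/28.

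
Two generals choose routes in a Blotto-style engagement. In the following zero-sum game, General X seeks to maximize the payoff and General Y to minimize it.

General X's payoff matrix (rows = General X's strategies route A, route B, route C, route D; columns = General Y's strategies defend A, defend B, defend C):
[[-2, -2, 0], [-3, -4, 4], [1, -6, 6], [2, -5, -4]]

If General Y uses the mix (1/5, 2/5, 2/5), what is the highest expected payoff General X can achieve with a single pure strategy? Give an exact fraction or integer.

route A: (-2)·(1/5) + (-2)·(2/5) + (0)·(2/5) = -6/5.
route B: (-3)·(1/5) + (-4)·(2/5) + (4)·(2/5) = -3/5.
route C: (1)·(1/5) + (-6)·(2/5) + (6)·(2/5) = 1/5.
route D: (2)·(1/5) + (-5)·(2/5) + (-4)·(2/5) = -16/5.
The best pure response is route C with expected payoff 1/5.

1/5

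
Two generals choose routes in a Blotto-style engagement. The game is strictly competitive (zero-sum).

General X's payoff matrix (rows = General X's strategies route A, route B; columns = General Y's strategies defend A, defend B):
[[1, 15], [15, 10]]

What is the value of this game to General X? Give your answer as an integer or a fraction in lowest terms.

215/19

Row minima are 1 and 10, so General X's maximin is 10; column maxima are 15 and 15, so General Y's minimax is 15. These differ, so the equilibrium is in mixed strategies.
Let General X play route A with probability p. General Y is indifferent when p + 15(1−p) = 15p + 10(1−p), giving p = 5/19.
Let General Y play defend A with probability q. General X is indifferent when q + 15(1−q) = 15q + 10(1−q), giving q = 5/19.
The value is 1·(5/19) + (15)·(14/19) = 215/19.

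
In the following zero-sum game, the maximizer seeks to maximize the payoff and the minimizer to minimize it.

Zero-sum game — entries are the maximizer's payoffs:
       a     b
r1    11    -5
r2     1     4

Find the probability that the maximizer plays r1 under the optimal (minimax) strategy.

Row minima are -5 and 1, so the maximizer's maximin is 1; column maxima are 11 and 4, so the minimizer's minimax is 4. These differ, so the equilibrium is in mixed strategies.
Let the maximizer play r1 with probability p. The minimizer is indifferent when 11p + (1−p) = −5p + 4(1−p), giving p = 3/19.

3/19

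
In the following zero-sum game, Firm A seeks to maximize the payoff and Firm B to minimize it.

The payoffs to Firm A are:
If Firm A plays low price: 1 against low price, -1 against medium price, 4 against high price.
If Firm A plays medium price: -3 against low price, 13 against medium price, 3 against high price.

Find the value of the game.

5/9

Column high price is strictly dominated by low price for Firm B (it gives Firm A more in every row).
The remaining 2×2 game on (low price, medium price) × (low price, medium price) has no saddle point. Let Firm A play low price with probability p; indifference gives p − 3(1−p) = −p + 13(1−p), so p = 8/9.
Similarly Firm B's optimal q on low price is 7/9, and the value is 1·(7/9) + (-1)·(2/9) = 5/9.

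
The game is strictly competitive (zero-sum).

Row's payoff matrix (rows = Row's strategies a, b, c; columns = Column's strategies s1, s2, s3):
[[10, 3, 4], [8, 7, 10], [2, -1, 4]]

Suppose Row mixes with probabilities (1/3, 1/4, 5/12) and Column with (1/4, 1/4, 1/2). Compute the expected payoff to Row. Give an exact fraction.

Against (1/4, 1/4, 1/2), each row's expected payoff is a: 21/4; b: 35/4; c: 9/4.
Taking the (1/3, 1/4, 5/12)-weighted average: (1/3)·(21/4) + (1/4)·(35/4) + (5/12)·(9/4) = 39/8.

39/8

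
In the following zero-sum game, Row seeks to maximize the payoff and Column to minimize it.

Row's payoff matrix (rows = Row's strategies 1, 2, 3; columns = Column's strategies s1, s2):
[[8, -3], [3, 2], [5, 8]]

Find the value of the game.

79/14

Row 2 is strictly dominated by row 3, so Row never plays it.
The remaining 2×2 game on (1, 3) × (s1, s2) has no saddle point. Let Row play 1 with probability p; indifference gives 8p + 5(1−p) = −3p + 8(1−p), so p = 3/14.
Similarly Column's optimal q on s1 is 11/14, and the value is 8·(11/14) + (-3)·(3/14) = 79/14.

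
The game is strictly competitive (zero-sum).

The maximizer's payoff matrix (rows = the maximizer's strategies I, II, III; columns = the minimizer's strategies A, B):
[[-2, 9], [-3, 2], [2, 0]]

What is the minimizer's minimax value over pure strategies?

The worst case (largest entry) in each column is A: 2, B: 9.
The best (smallest) of these is 2.

2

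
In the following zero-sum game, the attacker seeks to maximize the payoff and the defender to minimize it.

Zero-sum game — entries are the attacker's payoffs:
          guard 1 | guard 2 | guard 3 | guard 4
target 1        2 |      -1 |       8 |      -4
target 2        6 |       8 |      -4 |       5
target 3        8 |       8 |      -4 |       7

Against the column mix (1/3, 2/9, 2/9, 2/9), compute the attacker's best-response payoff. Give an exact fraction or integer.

target 1: (2)·(1/3) + (-1)·(2/9) + (8)·(2/9) + (-4)·(2/9) = 4/3.
target 2: (6)·(1/3) + (8)·(2/9) + (-4)·(2/9) + (5)·(2/9) = 4.
target 3: (8)·(1/3) + (8)·(2/9) + (-4)·(2/9) + (7)·(2/9) = 46/9.
The best pure response is target 3 with expected payoff 46/9.

46/9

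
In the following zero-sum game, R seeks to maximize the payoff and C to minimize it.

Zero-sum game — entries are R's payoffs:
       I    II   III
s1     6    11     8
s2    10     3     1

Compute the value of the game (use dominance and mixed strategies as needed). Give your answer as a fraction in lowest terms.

74/11

Column II is strictly dominated by III for C (it gives R more in every row).
The remaining 2×2 game on (s1, s2) × (I, III) has no saddle point. Let R play s1 with probability p; indifference gives 6p + 10(1−p) = 8p + (1−p), so p = 9/11.
Similarly C's optimal q on I is 7/11, and the value is 6·(7/11) + (8)·(4/11) = 74/11.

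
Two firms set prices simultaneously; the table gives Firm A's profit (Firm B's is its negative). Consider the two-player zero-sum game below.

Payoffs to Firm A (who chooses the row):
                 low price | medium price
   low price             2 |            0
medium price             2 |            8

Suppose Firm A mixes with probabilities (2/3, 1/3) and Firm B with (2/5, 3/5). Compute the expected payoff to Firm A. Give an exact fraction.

12/5

Against (2/5, 3/5), each row's expected payoff is low price: 4/5; medium price: 28/5.
Taking the (2/3, 1/3)-weighted average: (2/3)·(4/5) + (1/3)·(28/5) = 12/5.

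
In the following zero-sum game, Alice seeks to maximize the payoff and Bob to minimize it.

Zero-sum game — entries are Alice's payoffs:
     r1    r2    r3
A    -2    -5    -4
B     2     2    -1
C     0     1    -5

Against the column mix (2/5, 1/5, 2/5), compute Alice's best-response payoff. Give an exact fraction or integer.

4/5

A: (-2)·(2/5) + (-5)·(1/5) + (-4)·(2/5) = -17/5.
B: (2)·(2/5) + (2)·(1/5) + (-1)·(2/5) = 4/5.
C: (0)·(2/5) + (1)·(1/5) + (-5)·(2/5) = -9/5.
The best pure response is B with expected payoff 4/5.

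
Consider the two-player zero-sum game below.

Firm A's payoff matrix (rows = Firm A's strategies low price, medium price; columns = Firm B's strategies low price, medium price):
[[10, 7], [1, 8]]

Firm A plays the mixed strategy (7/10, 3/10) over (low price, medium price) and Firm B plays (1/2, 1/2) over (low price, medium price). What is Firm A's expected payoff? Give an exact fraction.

73/10

Against (1/2, 1/2), each row's expected payoff is low price: 17/2; medium price: 9/2.
Taking the (7/10, 3/10)-weighted average: (7/10)·(17/2) + (3/10)·(9/2) = 73/10.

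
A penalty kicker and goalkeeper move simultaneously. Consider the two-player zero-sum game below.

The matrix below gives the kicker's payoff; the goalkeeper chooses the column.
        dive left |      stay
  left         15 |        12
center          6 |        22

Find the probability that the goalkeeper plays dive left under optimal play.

10/19

Row minima are 12 and 6, so the kicker's maximin is 12; column maxima are 15 and 22, so the goalkeeper's minimax is 15. These differ, so the equilibrium is in mixed strategies.
Let the goalkeeper play dive left with probability q. The kicker is indifferent when 15q + 12(1−q) = 6q + 22(1−q), giving q = 10/19.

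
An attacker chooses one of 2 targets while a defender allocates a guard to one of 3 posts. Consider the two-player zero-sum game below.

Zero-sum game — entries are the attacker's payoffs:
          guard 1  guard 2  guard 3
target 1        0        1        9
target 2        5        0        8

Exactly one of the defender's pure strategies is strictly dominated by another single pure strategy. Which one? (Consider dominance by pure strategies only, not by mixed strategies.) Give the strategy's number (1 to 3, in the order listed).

The defender prefers columns that give the attacker less. Compare guard 3 with guard 1: 0 < 9, 5 < 8.
So guard 1 strictly dominates guard 3 for the defender; guard 3 is strictly dominated.

3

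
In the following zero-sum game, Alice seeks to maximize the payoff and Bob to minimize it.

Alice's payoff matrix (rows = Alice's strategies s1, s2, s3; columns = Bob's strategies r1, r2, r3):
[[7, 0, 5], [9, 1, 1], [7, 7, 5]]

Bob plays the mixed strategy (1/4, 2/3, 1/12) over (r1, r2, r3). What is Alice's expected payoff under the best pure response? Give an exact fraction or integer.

41/6

s1: (7)·(1/4) + (0)·(2/3) + (5)·(1/12) = 13/6.
s2: (9)·(1/4) + (1)·(2/3) + (1)·(1/12) = 3.
s3: (7)·(1/4) + (7)·(2/3) + (5)·(1/12) = 41/6.
The best pure response is s3 with expected payoff 41/6.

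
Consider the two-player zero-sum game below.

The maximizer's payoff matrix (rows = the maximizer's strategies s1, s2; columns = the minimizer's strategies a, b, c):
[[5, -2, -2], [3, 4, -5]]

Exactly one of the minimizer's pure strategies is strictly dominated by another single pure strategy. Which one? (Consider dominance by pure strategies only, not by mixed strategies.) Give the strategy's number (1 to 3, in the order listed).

The minimizer prefers columns that give the maximizer less. Compare a with c: -2 < 5, -5 < 3.
So c strictly dominates a for the minimizer; a is strictly dominated.

1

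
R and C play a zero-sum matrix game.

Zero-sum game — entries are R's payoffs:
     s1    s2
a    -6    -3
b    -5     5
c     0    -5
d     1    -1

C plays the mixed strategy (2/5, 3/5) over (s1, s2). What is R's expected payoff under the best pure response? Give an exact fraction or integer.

1

a: (-6)·(2/5) + (-3)·(3/5) = -21/5.
b: (-5)·(2/5) + (5)·(3/5) = 1.
c: (0)·(2/5) + (-5)·(3/5) = -3.
d: (1)·(2/5) + (-1)·(3/5) = -1/5.
The best pure response is b with expected payoff 1.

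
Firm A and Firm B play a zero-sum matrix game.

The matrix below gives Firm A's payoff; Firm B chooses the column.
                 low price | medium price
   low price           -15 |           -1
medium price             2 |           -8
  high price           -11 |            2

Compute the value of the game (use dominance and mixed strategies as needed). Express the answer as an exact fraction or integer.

-84/23

Row low price is strictly dominated by row high price, so Firm A never plays it.
The remaining 2×2 game on (medium price, high price) × (low price, medium price) has no saddle point. Let Firm A play medium price with probability p; indifference gives 2p − 11(1−p) = −8p + 2(1−p), so p = 13/23.
Similarly Firm B's optimal q on low price is 10/23, and the value is 2·(10/23) + (-8)·(13/23) = -84/23.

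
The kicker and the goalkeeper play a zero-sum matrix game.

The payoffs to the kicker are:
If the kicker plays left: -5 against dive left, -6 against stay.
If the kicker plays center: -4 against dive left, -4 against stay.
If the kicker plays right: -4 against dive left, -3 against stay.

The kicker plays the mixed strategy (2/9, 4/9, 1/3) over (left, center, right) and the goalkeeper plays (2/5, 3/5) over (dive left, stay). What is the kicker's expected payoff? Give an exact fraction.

Against (2/5, 3/5), each row's expected payoff is left: -28/5; center: -4; right: -17/5.
Taking the (2/9, 4/9, 1/3)-weighted average: (2/9)·(-28/5) + (4/9)·(-4) + (1/3)·(-17/5) = -187/45.

-187/45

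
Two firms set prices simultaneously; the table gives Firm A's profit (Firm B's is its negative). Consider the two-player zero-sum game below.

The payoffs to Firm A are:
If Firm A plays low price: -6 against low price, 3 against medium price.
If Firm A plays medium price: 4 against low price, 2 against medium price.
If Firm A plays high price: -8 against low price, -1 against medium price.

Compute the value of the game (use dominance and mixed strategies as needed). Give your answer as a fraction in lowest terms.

Row high price is strictly dominated by row low price, so Firm A never plays it.
The remaining 2×2 game on (low price, medium price) × (low price, medium price) has no saddle point. Let Firm A play low price with probability p; indifference gives −6p + 4(1−p) = 3p + 2(1−p), so p = 2/11.
Similarly Firm B's optimal q on low price is 1/11, and the value is -6·(1/11) + (3)·(10/11) = 24/11.

24/11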